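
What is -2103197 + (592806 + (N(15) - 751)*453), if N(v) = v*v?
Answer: -1748669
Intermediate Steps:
N(v) = v**2
-2103197 + (592806 + (N(15) - 751)*453) = -2103197 + (592806 + (15**2 - 751)*453) = -2103197 + (592806 + (225 - 751)*453) = -2103197 + (592806 - 526*453) = -2103197 + (592806 - 238278) = -2103197 + 354528 = -1748669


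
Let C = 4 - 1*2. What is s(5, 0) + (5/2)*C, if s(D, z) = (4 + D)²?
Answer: 86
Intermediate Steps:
C = 2 (C = 4 - 2 = 2)
s(5, 0) + (5/2)*C = (4 + 5)² + (5/2)*2 = 9² + (5*(½))*2 = 81 + (5/2)*2 = 81 + 5 = 86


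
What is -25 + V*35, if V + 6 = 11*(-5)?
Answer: -2160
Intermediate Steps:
V = -61 (V = -6 + 11*(-5) = -6 - 55 = -61)
-25 + V*35 = -25 - 61*35 = -25 - 2135 = -2160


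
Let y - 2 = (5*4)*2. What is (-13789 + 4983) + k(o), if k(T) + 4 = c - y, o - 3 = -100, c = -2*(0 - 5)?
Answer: -8842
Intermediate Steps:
c = 10 (c = -2*(-5) = 10)
o = -97 (o = 3 - 100 = -97)
y = 42 (y = 2 + (5*4)*2 = 2 + 20*2 = 2 + 40 = 42)
k(T) = -36 (k(T) = -4 + (10 - 1*42) = -4 + (10 - 42) = -4 - 32 = -36)
(-13789 + 4983) + k(o) = (-13789 + 4983) - 36 = -8806 - 36 = -8842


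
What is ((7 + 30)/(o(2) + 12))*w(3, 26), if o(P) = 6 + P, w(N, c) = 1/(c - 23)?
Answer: 37/60 ≈ 0.61667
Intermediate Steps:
w(N, c) = 1/(-23 + c)
((7 + 30)/(o(2) + 12))*w(3, 26) = ((7 + 30)/((6 + 2) + 12))/(-23 + 26) = (37/(8 + 12))/3 = (37/20)*(⅓) = 37/60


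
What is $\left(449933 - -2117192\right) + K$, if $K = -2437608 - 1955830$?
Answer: $-1826313$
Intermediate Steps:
$K = -4393438$ ($K = -2437608 - 1955830 = -4393438$)
$\left(449933 - -2117192\right) + K = \left(449933 - -2117192\right) - 4393438 = \left(449933 + 2117192\right) - 4393438 = 2567125 - 4393438 = -1826313$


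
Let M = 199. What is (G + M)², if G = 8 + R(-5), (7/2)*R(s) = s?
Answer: 2070721/49 ≈ 42260.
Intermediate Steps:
R(s) = 2*s/7
G = 46/7 (G = 8 + (2/7)*(-5) = 8 - 10/7 = 46/7 ≈ 6.5714)
(G + M)² = (46/7 + 199)² = (1439/7)² = 2070721/49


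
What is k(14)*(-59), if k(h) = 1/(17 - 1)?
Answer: -59/16 ≈ -3.6875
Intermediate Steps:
k(h) = 1/16
k(14)*(-59) = (1/16)*(-59) = -59/16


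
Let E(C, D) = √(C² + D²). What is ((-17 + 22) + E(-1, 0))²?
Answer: 36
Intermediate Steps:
((-17 + 22) + E(-1, 0))² = ((-17 + 22) + √((-1)² + 0²))² = (5 + √(1 + 0))² = (5 + √1)² = (5 + 1)² = 6² = 36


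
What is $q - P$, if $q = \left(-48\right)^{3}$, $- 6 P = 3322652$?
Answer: $\frac{1329550}{3} \approx 4.4318 \cdot 10^{5}$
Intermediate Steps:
$P = - \frac{1661326}{3}$ ($P = \left(- \frac{1}{6}\right) 3322652 = - \frac{1661326}{3} \approx -5.5378 \cdot 10^{5}$)
$q = -110592$
$q - P = -110592 - - \frac{1661326}{3} = -110592 + \frac{1661326}{3} = \frac{1329550}{3}$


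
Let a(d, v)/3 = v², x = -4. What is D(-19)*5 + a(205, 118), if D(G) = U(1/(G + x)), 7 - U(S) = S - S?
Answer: 41807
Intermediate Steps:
U(S) = 7 (U(S) = 7 - (S - S) = 7 - 1*0 = 7 + 0 = 7)
D(G) = 7
a(d, v) = 3*v²
D(-19)*5 + a(205, 118) = 7*5 + 3*118² = 35 + 3*13924 = 35 + 41772 = 41807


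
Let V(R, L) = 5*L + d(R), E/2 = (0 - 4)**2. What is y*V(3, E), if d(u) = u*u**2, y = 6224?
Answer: 1163888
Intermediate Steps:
E = 32 (E = 2*(0 - 4)**2 = 2*(-4)**2 = 2*16 = 32)
d(u) = u**3
V(R, L) = R**3 + 5*L (V(R, L) = 5*L + R**3 = R**3 + 5*L)
y*V(3, E) = 6224*(3**3 + 5*32) = 6224*(27 + 160) = 6224*187 = 1163888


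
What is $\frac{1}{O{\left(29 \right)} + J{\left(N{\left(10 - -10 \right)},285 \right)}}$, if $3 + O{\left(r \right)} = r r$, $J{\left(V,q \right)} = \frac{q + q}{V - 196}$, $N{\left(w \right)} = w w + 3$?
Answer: $\frac{69}{58012} \approx 0.0011894$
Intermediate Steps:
$N{\left(w \right)} = 3 + w^{2}$ ($N{\left(w \right)} = w^{2} + 3 = 3 + w^{2}$)
$J{\left(V,q \right)} = \frac{2 q}{-196 + V}$
$O{\left(r \right)} = -3 + r^{2}$ ($O{\left(r \right)} = -3 + r r = -3 + r^{2}$)
$\frac{1}{O{\left(29 \right)} + J{\left(N{\left(10 - -10 \right)},285 \right)}} = \frac{1}{\left(-3 + 29^{2}\right) + 2 \cdot 285 \frac{1}{-196 + \left(3 + \left(10 - -10\right)^{2}\right)}} = \frac{1}{\left(-3 + 841\right) + 2 \cdot 285 \frac{1}{-196 + \left(3 + \left(10 + 10\right)^{2}\right)}} = \frac{1}{838 + 2 \cdot 285 \frac{1}{-196 + \left(3 + 20^{2}\right)}} = \frac{1}{838 + 2 \cdot 285 \frac{1}{-196 + \left(3 + 400\right)}} = \frac{1}{838 + 2 \cdot 285 \frac{1}{-196 + 403}} = \frac{1}{838 + 2 \cdot 285 \cdot \frac{1}{207}} = \frac{1}{838 + \frac{190}{69}} = \frac{1}{\frac{58012}{69}} = \frac{69}{58012}$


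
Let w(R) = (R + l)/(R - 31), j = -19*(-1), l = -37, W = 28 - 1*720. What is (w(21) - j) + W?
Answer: -3547/5 ≈ -709.40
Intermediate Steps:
W = -692 (W = 28 - 720 = -692)
j = 19
w(R) = (-37 + R)/(-31 + R) (w(R) = (R - 37)/(R - 31) = (-37 + R)/(-31 + R))
(w(21) - j) + W = ((-37 + 21)/(-31 + 21) - 1*19) - 692 = (-16/(-10) - 19) - 692 = (-1/10*(-16) - 19) - 692 = (8/5 - 19) - 692 = -87/5 - 692 = -3547/5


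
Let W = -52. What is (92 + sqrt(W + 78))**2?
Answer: (92 + sqrt(26))**2 ≈ 9428.2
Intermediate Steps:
(92 + sqrt(W + 78))**2 = (92 + sqrt(-52 + 78))**2 = (92 + sqrt(26))**2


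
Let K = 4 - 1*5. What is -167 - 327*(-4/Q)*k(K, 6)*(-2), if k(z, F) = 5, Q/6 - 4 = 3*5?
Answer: -5353/19 ≈ -281.74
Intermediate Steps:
Q = 114 (Q = 24 + 6*(3*5) = 24 + 6*15 = 24 + 90 = 114)
K = -1 (K = 4 - 5 = -1)
-167 - 327*(-4/Q)*k(K, 6)*(-2) = -167 - 327*-4/114*5*(-2) = -167 - 327*-4*1/114*5*(-2) = -167 - 327*(-2/57*5)*(-2) = -167 - (-1090)*(-2)/19 = -167 - 327*20/57 = -167 - 2180/19 = -5353/19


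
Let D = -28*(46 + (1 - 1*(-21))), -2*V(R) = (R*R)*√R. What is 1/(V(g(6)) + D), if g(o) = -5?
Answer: -7616/14503989 + 50*I*√5/14503989 ≈ -0.0005251 + 7.7085e-6*I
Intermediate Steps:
V(R) = -R^(5/2)/2 (V(R) = -R*R*√R/2 = -R²*√R/2 = -R^(5/2)/2)
D = -1904 (D = -28*(46 + (1 + 21)) = -28*(46 + 22) = -28*68 = -1904)
1/(V(g(6)) + D) = 1/(-25*I*√5/2 - 1904) = 1/(-1904 - 25*I*√5/2)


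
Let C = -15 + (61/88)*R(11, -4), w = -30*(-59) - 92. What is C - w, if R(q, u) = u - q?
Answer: -149899/88 ≈ -1703.4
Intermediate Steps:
w = 1678 (w = 1770 - 92 = 1678)
C = -2235/88 (C = -15 + (61/88)*(-4 - 1*11) = -15 + (61*(1/88))*(-4 - 11) = -15 + (61/88)*(-15) = -15 - 915/88 = -2235/88 ≈ -25.398)
C - w = -2235/88 - 1*1678 = -2235/88 - 1678 = -149899/88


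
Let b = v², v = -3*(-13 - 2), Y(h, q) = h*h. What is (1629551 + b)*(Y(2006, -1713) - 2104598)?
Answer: 3131708974288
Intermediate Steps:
Y(h, q) = h²
v = 45 (v = -3*(-15) = 45)
b = 2025 (b = 45² = 2025)
(1629551 + b)*(Y(2006, -1713) - 2104598) = (1629551 + 2025)*(2006² - 2104598) = 1631576*(4024036 - 2104598) = 1631576*1919438 = 3131708974288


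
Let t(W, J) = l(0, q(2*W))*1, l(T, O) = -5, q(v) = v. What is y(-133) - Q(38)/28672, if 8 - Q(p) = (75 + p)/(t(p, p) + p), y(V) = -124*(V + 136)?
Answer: -351977623/946176 ≈ -372.00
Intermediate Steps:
y(V) = -16864 - 124*V (y(V) = -124*(136 + V) = -16864 - 124*V)
t(W, J) = -5 (t(W, J) = -5*1 = -5)
Q(p) = 8 - (75 + p)/(-5 + p)
y(-133) - Q(38)/28672 = (-16864 - 124*(-133)) - (-115 + 7*38)/(-5 + 38)/28672 = (-16864 + 16492) - (-115 + 266)/33/28672 = -372 - (1/33)*151/28672 = -372 - 151/(33*28672) = -372 - 1*151/946176 = -372 - 151/946176 = -351977623/946176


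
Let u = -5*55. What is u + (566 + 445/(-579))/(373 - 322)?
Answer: -7793206/29529 ≈ -263.92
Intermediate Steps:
u = -275
u + (566 + 445/(-579))/(373 - 322) = -275 + (566 + 445/(-579))/(373 - 322) = -275 + (566 + 445*(-1/579))/51 = -275 + (566 - 445/579)*(1/51) = -275 + (327269/579)*(1/51) = -275 + 327269/29529 = -7793206/29529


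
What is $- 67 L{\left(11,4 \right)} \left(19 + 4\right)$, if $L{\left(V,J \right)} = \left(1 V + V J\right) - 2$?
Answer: $-81673$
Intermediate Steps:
$L{\left(V,J \right)} = -2 + V + J V$ ($L{\left(V,J \right)} = \left(V + J V\right) - 2 = -2 + V + J V$)
$- 67 L{\left(11,4 \right)} \left(19 + 4\right) = - 67 \left(-2 + 11 + 4 \cdot 11\right) \left(19 + 4\right) = - 67 \left(-2 + 11 + 44\right) 23 = \left(-67\right) 53 \cdot 23 = \left(-3551\right) 23 = -81673$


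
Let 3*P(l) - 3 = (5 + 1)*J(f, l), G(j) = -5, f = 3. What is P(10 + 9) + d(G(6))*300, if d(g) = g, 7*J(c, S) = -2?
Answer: -10497/7 ≈ -1499.6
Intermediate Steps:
J(c, S) = -2/7 (J(c, S) = (⅐)*(-2) = -2/7)
P(l) = 3/7 (P(l) = 1 + ((5 + 1)*(-2/7))/3 = 1 + (6*(-2/7))/3 = 1 + (⅓)*(-12/7) = 1 - 4/7 = 3/7)
P(10 + 9) + d(G(6))*300 = 3/7 - 5*300 = 3/7 - 1500 = -10497/7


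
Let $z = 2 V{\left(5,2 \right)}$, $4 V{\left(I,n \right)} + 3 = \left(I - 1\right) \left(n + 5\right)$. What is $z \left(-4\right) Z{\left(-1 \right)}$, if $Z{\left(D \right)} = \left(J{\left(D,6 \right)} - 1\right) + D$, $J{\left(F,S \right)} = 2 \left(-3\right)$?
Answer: $400$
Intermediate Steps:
$J{\left(F,S \right)} = -6$
$V{\left(I,n \right)} = - \frac{3}{4} + \frac{\left(-1 + I\right) \left(5 + n\right)}{4}$ ($V{\left(I,n \right)} = - \frac{3}{4} + \frac{\left(I - 1\right) \left(n + 5\right)}{4} = - \frac{3}{4} + \frac{\left(-1 + I\right) \left(5 + n\right)}{4}$)
$Z{\left(D \right)} = -7 + D$ ($Z{\left(D \right)} = \left(-6 - 1\right) + D = -7 + D$)
$z = \frac{25}{2}$ ($z = 2 \left(-2 - \frac{1}{2} + \frac{5}{4} \cdot 5 + \frac{1}{4} \cdot 5 \cdot 2\right) = 2 \left(-2 - \frac{1}{2} + \frac{25}{4} + \frac{5}{2}\right) = 2 \cdot \frac{25}{4} = \frac{25}{2} \approx 12.5$)
$z \left(-4\right) Z{\left(-1 \right)} = \frac{25}{2} \left(-4\right) \left(-7 - 1\right) = \left(-50\right) \left(-8\right) = 400$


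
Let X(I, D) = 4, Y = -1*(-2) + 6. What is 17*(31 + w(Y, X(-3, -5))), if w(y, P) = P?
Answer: 595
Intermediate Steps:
Y = 8 (Y = 2 + 6 = 8)
17*(31 + w(Y, X(-3, -5))) = 17*(31 + 4) = 17*35 = 595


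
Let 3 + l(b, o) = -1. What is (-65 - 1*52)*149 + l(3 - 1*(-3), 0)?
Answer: -17437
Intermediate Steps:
l(b, o) = -4 (l(b, o) = -3 - 1 = -4)
(-65 - 1*52)*149 + l(3 - 1*(-3), 0) = (-65 - 1*52)*149 - 4 = (-65 - 52)*149 - 4 = -117*149 - 4 = -17433 - 4 = -17437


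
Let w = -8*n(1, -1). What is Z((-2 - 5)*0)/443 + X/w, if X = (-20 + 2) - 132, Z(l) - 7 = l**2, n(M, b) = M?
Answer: 33253/1772 ≈ 18.766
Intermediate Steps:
Z(l) = 7 + l**2
w = -8 (w = -8*1 = -8)
X = -150 (X = -18 - 132 = -150)
Z((-2 - 5)*0)/443 + X/w = (7 + ((-2 - 5)*0)**2)/443 - 150/(-8) = (7 + (-7*0)**2)*(1/443) - 150*(-1/8) = (7 + 0**2)*(1/443) + 75/4 = (7 + 0)*(1/443) + 75/4 = 7*(1/443) + 75/4 = 7/443 + 75/4 = 33253/1772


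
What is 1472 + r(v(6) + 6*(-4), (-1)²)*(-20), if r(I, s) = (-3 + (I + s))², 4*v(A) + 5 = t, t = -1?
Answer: -13653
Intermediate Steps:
v(A) = -3/2 (v(A) = -5/4 + (¼)*(-1) = -5/4 - ¼ = -3/2)
r(I, s) = (-3 + I + s)²
1472 + r(v(6) + 6*(-4), (-1)²)*(-20) = 1472 + (-3 + (-3/2 + 6*(-4)) + (-1)²)²*(-20) = 1472 + (-3 + (-3/2 - 24) + 1)²*(-20) = 1472 + (-3 - 51/2 + 1)²*(-20) = 1472 + (-55/2)²*(-20) = 1472 + (3025/4)*(-20) = 1472 - 15125 = -13653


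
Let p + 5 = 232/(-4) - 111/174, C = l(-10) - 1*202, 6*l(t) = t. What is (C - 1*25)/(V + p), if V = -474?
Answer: 39788/93549 ≈ 0.42532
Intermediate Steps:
l(t) = t/6
C = -611/3 (C = (1/6)*(-10) - 1*202 = -5/3 - 202 = -611/3 ≈ -203.67)
p = -3691/58 (p = -5 + (232/(-4) - 111/174) = -5 + (232*(-1/4) - 111*1/174) = -5 + (-58 - 37/58) = -5 - 3401/58 = -3691/58 ≈ -63.638)
(C - 1*25)/(V + p) = (-611/3 - 1*25)/(-474 - 3691/58) = (-611/3 - 25)/(-31183/58) = -686/3*(-58/31183) = 39788/93549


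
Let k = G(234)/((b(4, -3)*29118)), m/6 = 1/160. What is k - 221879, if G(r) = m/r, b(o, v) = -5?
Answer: -201572988926401/908481600 ≈ -2.2188e+5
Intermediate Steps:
m = 3/80 (m = 6/160 = 6*(1/160) = 3/80 ≈ 0.037500)
G(r) = 3/(80*r)
k = -1/908481600 (k = ((3/80)/234)/((-5*29118)) = ((3/80)*(1/234))/(-145590) = (1/6240)*(-1/145590) = -1/908481600 ≈ -1.1007e-9)
k - 221879 = -1/908481600 - 221879 = -201572988926401/908481600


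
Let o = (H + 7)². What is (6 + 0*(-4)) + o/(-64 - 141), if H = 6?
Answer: 1061/205 ≈ 5.1756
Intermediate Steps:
o = 169 (o = (6 + 7)² = 13² = 169)
(6 + 0*(-4)) + o/(-64 - 141) = (6 + 0*(-4)) + 169/(-64 - 141) = (6 + 0) + 169/(-205) = 6 + 169*(-1/205) = 6 - 169/205 = 1061/205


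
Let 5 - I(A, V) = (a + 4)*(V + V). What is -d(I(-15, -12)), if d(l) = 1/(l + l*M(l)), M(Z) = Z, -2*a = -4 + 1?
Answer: -1/18906 ≈ -5.2893e-5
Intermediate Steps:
a = 3/2 (a = -(-4 + 1)/2 = -½*(-3) = 3/2 ≈ 1.5000)
I(A, V) = 5 - 11*V (I(A, V) = 5 - (3/2 + 4)*(V + V) = 5 - 11*2*V/2 = 5 - 11*V)
d(l) = 1/(l + l²) (d(l) = 1/(l + l*l) = 1/(l + l²))
-d(I(-15, -12)) = -1/((5 - 11*(-12))*(1 + (5 - 11*(-12)))) = -1/((5 + 132)*(1 + (5 + 132))) = -1/(137*(1 + 137)) = -1/(137*138) = -1*1/18906 = -1/18906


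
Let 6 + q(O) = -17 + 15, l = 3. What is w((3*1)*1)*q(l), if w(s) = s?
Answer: -24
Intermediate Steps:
q(O) = -8 (q(O) = -6 + (-17 + 15) = -6 - 2 = -8)
w((3*1)*1)*q(l) = ((3*1)*1)*(-8) = (3*1)*(-8) = 3*(-8) = -24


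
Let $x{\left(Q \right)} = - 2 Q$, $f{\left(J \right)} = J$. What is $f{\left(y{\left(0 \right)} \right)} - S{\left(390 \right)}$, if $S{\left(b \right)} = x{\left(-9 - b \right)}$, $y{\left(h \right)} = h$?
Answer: $-798$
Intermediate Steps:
$S{\left(b \right)} = 18 + 2 b$ ($S{\left(b \right)} = - 2 \left(-9 - b\right) = 18 + 2 b$)
$f{\left(y{\left(0 \right)} \right)} - S{\left(390 \right)} = 0 - \left(18 + 2 \cdot 390\right) = 0 - \left(18 + 780\right) = 0 - 798 = -798$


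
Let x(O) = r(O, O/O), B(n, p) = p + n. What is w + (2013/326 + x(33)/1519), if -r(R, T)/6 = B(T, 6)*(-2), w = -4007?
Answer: -283022461/70742 ≈ -4000.8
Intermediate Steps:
B(n, p) = n + p
r(R, T) = 72 + 12*T (r(R, T) = -6*(T + 6)*(-2) = -6*(6 + T)*(-2) = -6*(-12 - 2*T) = 72 + 12*T)
x(O) = 84 (x(O) = 72 + 12*(O/O) = 72 + 12*1 = 72 + 12 = 84)
w + (2013/326 + x(33)/1519) = -4007 + (2013/326 + 84/1519) = -4007 + (2013*(1/326) + 84*(1/1519)) = -4007 + (2013/326 + 12/217) = -4007 + 440733/70742 = -283022461/70742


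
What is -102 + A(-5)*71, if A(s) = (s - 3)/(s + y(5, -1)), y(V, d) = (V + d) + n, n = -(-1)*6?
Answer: -1078/5 ≈ -215.60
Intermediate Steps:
n = 6 (n = -1*(-6) = 6)
y(V, d) = 6 + V + d (y(V, d) = (V + d) + 6 = 6 + V + d)
A(s) = (-3 + s)/(10 + s) (A(s) = (s - 3)/(s + (6 + 5 - 1)) = (-3 + s)/(s + 10) = (-3 + s)/(10 + s))
-102 + A(-5)*71 = -102 + ((-3 - 5)/(10 - 5))*71 = -102 + (-8/5)*71 = -102 + ((⅕)*(-8))*71 = -102 - 8/5*71 = -102 - 568/5 = -1078/5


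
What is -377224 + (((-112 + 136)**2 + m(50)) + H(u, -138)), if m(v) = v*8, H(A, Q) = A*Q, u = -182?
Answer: -351132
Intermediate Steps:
m(v) = 8*v
-377224 + (((-112 + 136)**2 + m(50)) + H(u, -138)) = -377224 + (((-112 + 136)**2 + 8*50) - 182*(-138)) = -377224 + ((24**2 + 400) + 25116) = -377224 + ((576 + 400) + 25116) = -377224 + (976 + 25116) = -377224 + 26092 = -351132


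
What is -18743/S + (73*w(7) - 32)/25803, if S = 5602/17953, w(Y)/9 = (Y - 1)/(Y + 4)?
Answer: -95507819980627/1590032466 ≈ -60067.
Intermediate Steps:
w(Y) = 9*(-1 + Y)/(4 + Y) (w(Y) = 9*((Y - 1)/(Y + 4)) = 9*((-1 + Y)/(4 + Y)) = 9*(-1 + Y)/(4 + Y))
S = 5602/17953 (S = 5602*(1/17953) = 5602/17953 ≈ 0.31204)
-18743/S + (73*w(7) - 32)/25803 = -18743/5602/17953 + (73*(9*(-1 + 7)/(4 + 7)) - 32)/25803 = -18743*17953/5602 + (73*(9*6/11) - 32)*(1/25803) = -336493079/5602 + (73*(9*(1/11)*6) - 32)*(1/25803) = -336493079/5602 + (73*(54/11) - 32)*(1/25803) = -336493079/5602 + (3942/11 - 32)*(1/25803) = -336493079/5602 + (3590/11)*(1/25803) = -336493079/5602 + 3590/283833 = -95507819980627/1590032466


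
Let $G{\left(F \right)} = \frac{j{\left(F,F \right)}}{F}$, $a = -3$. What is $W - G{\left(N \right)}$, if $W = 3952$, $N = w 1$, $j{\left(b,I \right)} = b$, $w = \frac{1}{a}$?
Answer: $3951$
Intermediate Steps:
$w = - \frac{1}{3}$ ($w = \frac{1}{-3} = - \frac{1}{3} \approx -0.33333$)
$N = - \frac{1}{3}$ ($N = \left(- \frac{1}{3}\right) 1 = - \frac{1}{3} \approx -0.33333$)
$G{\left(F \right)} = 1$ ($G{\left(F \right)} = \frac{F}{F} = 1$)
$W - G{\left(N \right)} = 3952 - 1 = 3951$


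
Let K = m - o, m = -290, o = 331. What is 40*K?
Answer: -24840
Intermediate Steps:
K = -621 (K = -290 - 1*331 = -290 - 331 = -621)
40*K = 40*(-621) = -24840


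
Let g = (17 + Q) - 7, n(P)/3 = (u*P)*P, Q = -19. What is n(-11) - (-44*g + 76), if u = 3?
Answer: 617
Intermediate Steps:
n(P) = 9*P² (n(P) = 3*((3*P)*P) = 3*(3*P²) = 9*P²)
g = -9 (g = (17 - 19) - 7 = -2 - 7 = -9)
n(-11) - (-44*g + 76) = 9*(-11)² - (-44*(-9) + 76) = 9*121 - (396 + 76) = 1089 - 1*472 = 1089 - 472 = 617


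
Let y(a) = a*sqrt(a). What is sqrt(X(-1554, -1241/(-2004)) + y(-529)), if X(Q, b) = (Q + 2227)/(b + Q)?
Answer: sqrt(-167937779148 - 4716227705482175*I)/622595 ≈ 77.995 - 77.998*I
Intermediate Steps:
y(a) = a**(3/2)
X(Q, b) = (2227 + Q)/(Q + b)
sqrt(X(-1554, -1241/(-2004)) + y(-529)) = sqrt((2227 - 1554)/(-1554 - 1241/(-2004)) + (-529)**(3/2)) = sqrt(673/(-1554 - 1241*(-1/2004)) - 12167*I) = sqrt(673/(-1554 + 1241/2004) - 12167*I) = sqrt(673/(-3112975/2004) - 12167*I) = sqrt(-2004/3112975*673 - 12167*I) = sqrt(-1348692/3112975 - 12167*I)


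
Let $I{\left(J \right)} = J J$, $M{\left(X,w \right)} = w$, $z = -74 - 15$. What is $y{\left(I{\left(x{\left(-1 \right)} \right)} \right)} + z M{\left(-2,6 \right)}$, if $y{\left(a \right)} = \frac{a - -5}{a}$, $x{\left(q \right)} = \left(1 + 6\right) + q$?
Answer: $- \frac{19183}{36} \approx -532.86$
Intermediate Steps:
$x{\left(q \right)} = 7 + q$
$z = -89$ ($z = -74 - 15 = -89$)
$I{\left(J \right)} = J^{2}$
$y{\left(a \right)} = \frac{5 + a}{a}$ ($y{\left(a \right)} = \frac{a + 5}{a} = \frac{5 + a}{a}$)
$y{\left(I{\left(x{\left(-1 \right)} \right)} \right)} + z M{\left(-2,6 \right)} = \frac{5 + \left(7 - 1\right)^{2}}{\left(7 - 1\right)^{2}} - 534 = \frac{5 + 6^{2}}{6^{2}} - 534 = \frac{5 + 36}{36} - 534 = \frac{1}{36} \cdot 41 - 534 = \frac{41}{36} - 534 = - \frac{19183}{36}$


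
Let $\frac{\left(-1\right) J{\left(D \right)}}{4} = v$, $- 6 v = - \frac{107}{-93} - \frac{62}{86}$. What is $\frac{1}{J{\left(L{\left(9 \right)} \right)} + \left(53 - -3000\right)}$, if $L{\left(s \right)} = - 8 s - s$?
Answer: $\frac{11997}{36630277} \approx 0.00032752$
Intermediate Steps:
$L{\left(s \right)} = - 9 s$
$v = - \frac{859}{11997}$ ($v = - \frac{- \frac{107}{-93} - \frac{62}{86}}{6} = - \frac{\left(-107\right) \left(- \frac{1}{93}\right) - \frac{31}{43}}{6} = - \frac{\frac{107}{93} - \frac{31}{43}}{6} = \left(- \frac{1}{6}\right) \frac{1718}{3999} = - \frac{859}{11997} \approx -0.071601$)
$J{\left(D \right)} = \frac{3436}{11997}$ ($J{\left(D \right)} = \left(-4\right) \left(- \frac{859}{11997}\right) = \frac{3436}{11997}$)
$\frac{1}{J{\left(L{\left(9 \right)} \right)} + \left(53 - -3000\right)} = \frac{1}{\frac{3436}{11997} + \left(53 - -3000\right)} = \frac{1}{\frac{3436}{11997} + \left(53 + 3000\right)} = \frac{1}{\frac{3436}{11997} + 3053} = \frac{1}{\frac{36630277}{11997}} = \frac{11997}{36630277}$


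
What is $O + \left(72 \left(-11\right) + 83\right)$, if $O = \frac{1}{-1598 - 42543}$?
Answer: $- \frac{31295970}{44141} \approx -709.0$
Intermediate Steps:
$O = - \frac{1}{44141}$ ($O = \frac{1}{-44141} = - \frac{1}{44141} \approx -2.2655 \cdot 10^{-5}$)
$O + \left(72 \left(-11\right) + 83\right) = - \frac{1}{44141} + \left(72 \left(-11\right) + 83\right) = - \frac{1}{44141} + \left(-792 + 83\right) = - \frac{1}{44141} - 709 = - \frac{31295970}{44141}$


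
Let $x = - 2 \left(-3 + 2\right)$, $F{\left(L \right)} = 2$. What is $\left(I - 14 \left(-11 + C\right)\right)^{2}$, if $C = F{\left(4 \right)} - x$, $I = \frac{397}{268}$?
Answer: $\frac{1736305561}{71824} \approx 24174.0$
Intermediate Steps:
$I = \frac{397}{268}$ ($I = 397 \cdot \frac{1}{268} = \frac{397}{268} \approx 1.4813$)
$x = 2$ ($x = \left(-2\right) \left(-1\right) = 2$)
$C = 0$ ($C = 2 - 2 = 0$)
$\left(I - 14 \left(-11 + C\right)\right)^{2} = \left(\frac{397}{268} - 14 \left(-11 + 0\right)\right)^{2} = \left(\frac{397}{268} - -154\right)^{2} = \left(\frac{397}{268} + 154\right)^{2} = \left(\frac{41669}{268}\right)^{2} = \frac{1736305561}{71824}$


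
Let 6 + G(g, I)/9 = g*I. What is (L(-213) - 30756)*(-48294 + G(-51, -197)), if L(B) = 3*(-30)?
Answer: -1297845450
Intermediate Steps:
G(g, I) = -54 + 9*I*g (G(g, I) = -54 + 9*(g*I) = -54 + 9*(I*g) = -54 + 9*I*g)
L(B) = -90
(L(-213) - 30756)*(-48294 + G(-51, -197)) = (-90 - 30756)*(-48294 + (-54 + 9*(-197)*(-51))) = -30846*(-48294 + (-54 + 90423)) = -30846*(-48294 + 90369) = -30846*42075 = -1297845450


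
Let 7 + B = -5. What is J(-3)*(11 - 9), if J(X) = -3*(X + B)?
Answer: 90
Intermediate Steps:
B = -12 (B = -7 - 5 = -12)
J(X) = 36 - 3*X (J(X) = -3*(X - 12) = -3*(-12 + X) = 36 - 3*X)
J(-3)*(11 - 9) = (36 - 3*(-3))*(11 - 9) = (36 + 9)*2 = 45*2 = 90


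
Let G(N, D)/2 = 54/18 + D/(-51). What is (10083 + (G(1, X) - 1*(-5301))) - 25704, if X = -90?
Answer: -175278/17 ≈ -10310.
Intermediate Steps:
G(N, D) = 6 - 2*D/51 (G(N, D) = 2*(54/18 + D/(-51)) = 2*(54*(1/18) + D*(-1/51)) = 2*(3 - D/51) = 6 - 2*D/51)
(10083 + (G(1, X) - 1*(-5301))) - 25704 = (10083 + ((6 - 2/51*(-90)) - 1*(-5301))) - 25704 = (10083 + ((6 + 60/17) + 5301)) - 25704 = (10083 + (162/17 + 5301)) - 25704 = (10083 + 90279/17) - 25704 = 261690/17 - 25704 = -175278/17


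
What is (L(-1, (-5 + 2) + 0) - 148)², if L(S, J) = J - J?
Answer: 21904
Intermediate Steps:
L(S, J) = 0
(L(-1, (-5 + 2) + 0) - 148)² = (0 - 148)² = (-148)² = 21904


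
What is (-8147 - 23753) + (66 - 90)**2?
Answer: -31324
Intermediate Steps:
(-8147 - 23753) + (66 - 90)**2 = -31900 + (-24)**2 = -31900 + 576 = -31324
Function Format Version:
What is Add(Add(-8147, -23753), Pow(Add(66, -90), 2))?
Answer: -31324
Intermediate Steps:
Add(Add(-8147, -23753), Pow(Add(66, -90), 2)) = Add(-31900, Pow(-24, 2)) = Add(-31900, 576) = -31324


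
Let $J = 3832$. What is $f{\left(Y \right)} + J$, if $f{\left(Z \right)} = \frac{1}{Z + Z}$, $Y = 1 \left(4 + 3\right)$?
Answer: $\frac{53649}{14} \approx 3832.1$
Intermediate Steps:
$Y = 7$ ($Y = 1 \cdot 7 = 7$)
$f{\left(Z \right)} = \frac{1}{2 Z}$
$f{\left(Y \right)} + J = \frac{1}{2 \cdot 7} + 3832 = \frac{1}{2} \cdot \frac{1}{7} + 3832 = \frac{1}{14} + 3832 = \frac{53649}{14}$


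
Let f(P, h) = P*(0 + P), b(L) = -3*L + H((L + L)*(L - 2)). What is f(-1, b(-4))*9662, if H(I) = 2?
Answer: 9662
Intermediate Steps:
b(L) = 2 - 3*L (b(L) = -3*L + 2 = 2 - 3*L)
f(P, h) = P² (f(P, h) = P*P = P²)
f(-1, b(-4))*9662 = (-1)²*9662 = 1*9662 = 9662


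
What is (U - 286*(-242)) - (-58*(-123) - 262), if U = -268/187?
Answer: 11657312/187 ≈ 62339.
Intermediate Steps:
U = -268/187 (U = -268*1/187 = -268/187 ≈ -1.4332)
(U - 286*(-242)) - (-58*(-123) - 262) = (-268/187 - 286*(-242)) - (-58*(-123) - 262) = (-268/187 + 69212) - (7134 - 262) = 12942376/187 - 1*6872 = 12942376/187 - 6872 = 11657312/187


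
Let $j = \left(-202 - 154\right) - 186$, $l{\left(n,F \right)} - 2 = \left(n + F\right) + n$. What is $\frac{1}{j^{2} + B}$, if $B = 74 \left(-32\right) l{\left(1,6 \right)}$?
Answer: $\frac{1}{270084} \approx 3.7026 \cdot 10^{-6}$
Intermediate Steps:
$l{\left(n,F \right)} = 2 + F + 2 n$ ($l{\left(n,F \right)} = 2 + \left(\left(n + F\right) + n\right) = 2 + \left(\left(F + n\right) + n\right) = 2 + \left(F + 2 n\right) = 2 + F + 2 n$)
$j = -542$ ($j = -356 - 186 = -542$)
$B = -23680$ ($B = 74 \left(-32\right) \left(2 + 6 + 2 \cdot 1\right) = - 2368 \left(2 + 6 + 2\right) = \left(-2368\right) 10 = -23680$)
$\frac{1}{j^{2} + B} = \frac{1}{\left(-542\right)^{2} - 23680} = \frac{1}{293764 - 23680} = \frac{1}{270084}$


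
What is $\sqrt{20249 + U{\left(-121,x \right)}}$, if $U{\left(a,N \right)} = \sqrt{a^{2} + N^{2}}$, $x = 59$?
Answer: $\sqrt{20249 + \sqrt{18122}} \approx 142.77$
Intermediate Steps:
$U{\left(a,N \right)} = \sqrt{N^{2} + a^{2}}$
$\sqrt{20249 + U{\left(-121,x \right)}} = \sqrt{20249 + \sqrt{59^{2} + \left(-121\right)^{2}}} = \sqrt{20249 + \sqrt{3481 + 14641}} = \sqrt{20249 + \sqrt{18122}}$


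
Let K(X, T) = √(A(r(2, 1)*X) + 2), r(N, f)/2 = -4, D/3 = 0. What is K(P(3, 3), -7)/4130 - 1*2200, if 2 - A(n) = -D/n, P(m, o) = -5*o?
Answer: -4542999/2065 ≈ -2200.0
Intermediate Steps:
D = 0 (D = 3*0 = 0)
r(N, f) = -8 (r(N, f) = 2*(-4) = -8)
A(n) = 2 (A(n) = 2 - (-1)*0/n = 2 - (-1)*0 = 2 - 1*0 = 2 + 0 = 2)
K(X, T) = 2 (K(X, T) = √(2 + 2) = √4 = 2)
K(P(3, 3), -7)/4130 - 1*2200 = 2/4130 - 1*2200 = 2*(1/4130) - 2200 = 1/2065 - 2200 = -4542999/2065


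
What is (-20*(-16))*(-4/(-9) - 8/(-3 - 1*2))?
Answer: 5888/9 ≈ 654.22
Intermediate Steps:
(-20*(-16))*(-4/(-9) - 8/(-3 - 1*2)) = 320*(-4*(-⅑) - 8/(-3 - 2)) = 320*(4/9 - 8/(-5)) = 320*(4/9 - 8*(-⅕)) = 320*(4/9 + 8/5) = 320*(92/45) = 5888/9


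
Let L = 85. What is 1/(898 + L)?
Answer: 1/983 ≈ 0.0010173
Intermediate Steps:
1/(898 + L) = 1/(898 + 85) = 1/983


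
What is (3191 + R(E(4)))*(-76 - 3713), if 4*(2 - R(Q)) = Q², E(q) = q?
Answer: -12083121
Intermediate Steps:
R(Q) = 2 - Q²/4
(3191 + R(E(4)))*(-76 - 3713) = (3191 + (2 - ¼*4²))*(-76 - 3713) = (3191 + (2 - ¼*16))*(-3789) = (3191 + (2 - 4))*(-3789) = (3191 - 2)*(-3789) = 3189*(-3789) = -12083121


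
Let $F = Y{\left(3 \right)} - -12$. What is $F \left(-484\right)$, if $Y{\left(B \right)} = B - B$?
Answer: $-5808$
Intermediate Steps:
$Y{\left(B \right)} = 0$
$F = 12$ ($F = 0 - -12 = 0 + 12 = 12$)
$F \left(-484\right) = 12 \left(-484\right) = -5808$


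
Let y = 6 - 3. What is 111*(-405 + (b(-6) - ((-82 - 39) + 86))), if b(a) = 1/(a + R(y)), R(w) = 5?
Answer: -41181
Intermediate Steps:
y = 3
b(a) = 1/(5 + a) (b(a) = 1/(a + 5) = 1/(5 + a))
111*(-405 + (b(-6) - ((-82 - 39) + 86))) = 111*(-405 + (1/(5 - 6) - ((-82 - 39) + 86))) = 111*(-405 + (1/(-1) - (-121 + 86))) = 111*(-405 + (-1 - 1*(-35))) = 111*(-405 + (-1 + 35)) = 111*(-405 + 34) = 111*(-371) = -41181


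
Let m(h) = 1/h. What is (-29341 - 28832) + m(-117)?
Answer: -6806242/117 ≈ -58173.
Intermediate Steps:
(-29341 - 28832) + m(-117) = (-29341 - 28832) + 1/(-117) = -58173 - 1/117 = -6806242/117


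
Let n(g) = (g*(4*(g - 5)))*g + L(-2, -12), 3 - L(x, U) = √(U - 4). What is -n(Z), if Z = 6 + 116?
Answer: -6965715 + 4*I ≈ -6.9657e+6 + 4.0*I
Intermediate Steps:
L(x, U) = 3 - √(-4 + U) (L(x, U) = 3 - √(U - 4) = 3 - √(-4 + U))
Z = 122
n(g) = 3 - 4*I + g²*(-20 + 4*g) (n(g) = (g*(4*(g - 5)))*g + (3 - √(-4 - 12)) = (g*(4*(-5 + g)))*g + (3 - √(-16)) = (g*(-20 + 4*g))*g + (3 - 4*I) = g²*(-20 + 4*g) + (3 - 4*I) = 3 - 4*I + g²*(-20 + 4*g))
-n(Z) = -(3 - 20*122² - 4*I + 4*122³) = -(3 - 20*14884 - 4*I + 4*1815848) = -(3 - 297680 - 4*I + 7263392) = -(6965715 - 4*I) = -6965715 + 4*I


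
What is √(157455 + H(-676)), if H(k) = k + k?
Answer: √156103 ≈ 395.10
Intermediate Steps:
H(k) = 2*k
√(157455 + H(-676)) = √(157455 + 2*(-676)) = √(157455 - 1352) = √156103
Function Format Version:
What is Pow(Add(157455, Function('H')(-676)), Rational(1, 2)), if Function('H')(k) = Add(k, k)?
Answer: Pow(156103, Rational(1, 2)) ≈ 395.10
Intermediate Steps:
Function('H')(k) = Mul(2, k)
Pow(Add(157455, Function('H')(-676)), Rational(1, 2)) = Pow(Add(157455, Mul(2, -676)), Rational(1, 2)) = Pow(Add(157455, -1352), Rational(1, 2)) = Pow(156103, Rational(1, 2))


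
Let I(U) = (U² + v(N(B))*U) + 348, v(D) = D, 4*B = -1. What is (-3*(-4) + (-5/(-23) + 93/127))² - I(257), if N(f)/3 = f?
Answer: -2253759239793/34128964 ≈ -66037.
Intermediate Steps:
B = -¼ (B = (¼)*(-1) = -¼ ≈ -0.25000)
N(f) = 3*f
I(U) = 348 + U² - 3*U/4 (I(U) = (U² + (3*(-¼))*U) + 348 = (U² - 3*U/4) + 348 = 348 + U² - 3*U/4)
(-3*(-4) + (-5/(-23) + 93/127))² - I(257) = (-3*(-4) + (-5/(-23) + 93/127))² - (348 + 257² - ¾*257) = (12 + (-5*(-1/23) + 93*(1/127)))² - (348 + 66049 - 771/4) = (12 + (5/23 + 93/127))² - 1*264817/4 = (12 + 2774/2921)² - 264817/4 = (37826/2921)² - 264817/4 = 1430806276/8532241 - 264817/4 = -2253759239793/34128964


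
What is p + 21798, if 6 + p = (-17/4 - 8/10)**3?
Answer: 173305699/8000 ≈ 21663.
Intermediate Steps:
p = -1078301/8000 (p = -6 + (-17/4 - 8/10)**3 = -6 + (-17*1/4 - 8*1/10)**3 = -6 + (-17/4 - 4/5)**3 = -6 + (-101/20)**3 = -6 - 1030301/8000 = -1078301/8000 ≈ -134.79)
p + 21798 = -1078301/8000 + 21798 = 173305699/8000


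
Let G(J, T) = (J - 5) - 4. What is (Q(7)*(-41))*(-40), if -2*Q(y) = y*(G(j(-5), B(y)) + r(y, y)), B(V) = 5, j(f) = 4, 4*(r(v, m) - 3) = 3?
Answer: 7175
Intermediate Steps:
r(v, m) = 15/4 (r(v, m) = 3 + (¼)*3 = 3 + ¾ = 15/4)
G(J, T) = -9 + J (G(J, T) = (-5 + J) - 4 = -9 + J)
Q(y) = 5*y/8 (Q(y) = -y*((-9 + 4) + 15/4)/2 = -y*(-5 + 15/4)/2 = -y*(-5)/(2*4) = -(-5)*y/8 = 5*y/8)
(Q(7)*(-41))*(-40) = (((5/8)*7)*(-41))*(-40) = ((35/8)*(-41))*(-40) = -1435/8*(-40) = 7175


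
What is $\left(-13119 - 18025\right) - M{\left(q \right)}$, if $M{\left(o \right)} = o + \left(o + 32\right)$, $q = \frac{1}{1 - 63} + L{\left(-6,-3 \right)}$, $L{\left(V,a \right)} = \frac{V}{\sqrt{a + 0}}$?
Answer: $- \frac{966455}{31} - 4 i \sqrt{3} \approx -31176.0 - 6.9282 i$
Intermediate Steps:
$L{\left(V,a \right)} = \frac{V}{\sqrt{a}}$
$q = - \frac{1}{62} + 2 i \sqrt{3}$ ($q = \frac{1}{1 - 63} - \frac{6}{i \sqrt{3}} = \frac{1}{-62} - 6 \left(- \frac{i \sqrt{3}}{3}\right) = - \frac{1}{62} + 2 i \sqrt{3} \approx -0.016129 + 3.4641 i$)
$M{\left(o \right)} = 32 + 2 o$ ($M{\left(o \right)} = o + \left(32 + o\right) = 32 + 2 o$)
$\left(-13119 - 18025\right) - M{\left(q \right)} = \left(-13119 - 18025\right) - \left(32 + 2 \left(- \frac{1}{62} + 2 i \sqrt{3}\right)\right) = \left(-13119 - 18025\right) - \left(32 - \left(\frac{1}{31} - 4 i \sqrt{3}\right)\right) = -31144 - \left(\frac{991}{31} + 4 i \sqrt{3}\right) = - \frac{966455}{31} - 4 i \sqrt{3}$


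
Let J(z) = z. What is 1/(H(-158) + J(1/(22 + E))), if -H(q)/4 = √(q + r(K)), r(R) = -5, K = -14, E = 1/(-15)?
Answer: 4935/282292753 + 432964*I*√163/282292753 ≈ 1.7482e-5 + 0.019581*I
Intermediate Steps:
E = -1/15 ≈ -0.066667
H(q) = -4*√(-5 + q) (H(q) = -4*√(q - 5) = -4*√(-5 + q))
1/(H(-158) + J(1/(22 + E))) = 1/(-4*√(-5 - 158) + 1/(22 - 1/15)) = 1/(-4*I*√163 + 1/(329/15)) = 1/(-4*I*√163 + 15/329) = 1/(15/329 - 4*I*√163)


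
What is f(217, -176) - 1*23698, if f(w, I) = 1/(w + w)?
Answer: -10284931/434 ≈ -23698.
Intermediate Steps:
f(w, I) = 1/(2*w)
f(217, -176) - 1*23698 = (1/2)/217 - 1*23698 = (1/2)*(1/217) - 23698 = 1/434 - 23698 = -10284931/434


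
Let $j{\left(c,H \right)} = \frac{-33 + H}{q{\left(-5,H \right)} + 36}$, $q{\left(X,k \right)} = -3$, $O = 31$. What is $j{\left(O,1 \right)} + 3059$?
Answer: $\frac{100915}{33} \approx 3058.0$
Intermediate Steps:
$j{\left(c,H \right)} = -1 + \frac{H}{33}$ ($j{\left(c,H \right)} = \frac{-33 + H}{-3 + 36} = \frac{-33 + H}{33} = \left(-33 + H\right) \frac{1}{33} = -1 + \frac{H}{33}$)
$j{\left(O,1 \right)} + 3059 = \left(-1 + \frac{1}{33} \cdot 1\right) + 3059 = \left(-1 + \frac{1}{33}\right) + 3059 = - \frac{32}{33} + 3059 = \frac{100915}{33}$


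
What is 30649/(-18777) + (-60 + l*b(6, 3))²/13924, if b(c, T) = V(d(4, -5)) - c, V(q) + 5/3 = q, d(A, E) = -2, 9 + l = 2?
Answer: -1276959017/784352844 ≈ -1.6280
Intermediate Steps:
l = -7 (l = -9 + 2 = -7)
V(q) = -5/3 + q
b(c, T) = -11/3 - c (b(c, T) = (-5/3 - 2) - c = -11/3 - c)
30649/(-18777) + (-60 + l*b(6, 3))²/13924 = 30649/(-18777) + (-60 - 7*(-11/3 - 1*6))²/13924 = 30649*(-1/18777) + (-60 - 7*(-11/3 - 6))²*(1/13924) = -30649/18777 + (-60 - 7*(-29/3))²*(1/13924) = -30649/18777 + (-60 + 203/3)²*(1/13924) = -30649/18777 + (23/3)²*(1/13924) = -30649/18777 + (529/9)*(1/13924) = -30649/18777 + 529/125316 = -1276959017/784352844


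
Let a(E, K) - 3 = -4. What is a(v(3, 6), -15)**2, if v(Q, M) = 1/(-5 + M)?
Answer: 1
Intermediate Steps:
a(E, K) = -1 (a(E, K) = 3 - 4 = -1)
a(v(3, 6), -15)**2 = (-1)**2 = 1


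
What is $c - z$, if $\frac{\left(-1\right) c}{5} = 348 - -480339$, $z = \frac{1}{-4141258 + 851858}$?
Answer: $- \frac{7905859088999}{3289400} \approx -2.4034 \cdot 10^{6}$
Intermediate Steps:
$z = - \frac{1}{3289400}$ ($z = \frac{1}{-3289400} = - \frac{1}{3289400} \approx -3.0401 \cdot 10^{-7}$)
$c = -2403435$ ($c = - 5 \left(348 - -480339\right) = - 5 \left(348 + 480339\right) = \left(-5\right) 480687 = -2403435$)
$c - z = -2403435 - - \frac{1}{3289400} = -2403435 + \frac{1}{3289400} = - \frac{7905859088999}{3289400}$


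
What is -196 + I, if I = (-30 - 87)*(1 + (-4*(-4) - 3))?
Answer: -1834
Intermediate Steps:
I = -1638 (I = -117*(1 + (16 - 3)) = -117*(1 + 13) = -117*14 = -1638)
-196 + I = -196 - 1638 = -1834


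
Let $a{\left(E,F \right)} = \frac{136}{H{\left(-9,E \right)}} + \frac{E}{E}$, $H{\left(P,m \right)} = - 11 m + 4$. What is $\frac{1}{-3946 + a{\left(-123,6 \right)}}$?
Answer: $- \frac{1357}{5353229} \approx -0.00025349$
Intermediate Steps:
$H{\left(P,m \right)} = 4 - 11 m$
$a{\left(E,F \right)} = 1 + \frac{136}{4 - 11 E}$ ($a{\left(E,F \right)} = \frac{136}{4 - 11 E} + \frac{E}{E} = \frac{136}{4 - 11 E} + 1 = 1 + \frac{136}{4 - 11 E}$)
$\frac{1}{-3946 + a{\left(-123,6 \right)}} = \frac{1}{-3946 + \frac{-140 + 11 \left(-123\right)}{-4 + 11 \left(-123\right)}} = \frac{1}{-3946 + \frac{-140 - 1353}{-4 - 1353}} = \frac{1}{-3946 + \frac{1}{-1357} \left(-1493\right)} = \frac{1}{-3946 - - \frac{1493}{1357}} = \frac{1}{-3946 + \frac{1493}{1357}} = \frac{1}{- \frac{5353229}{1357}} = - \frac{1357}{5353229}$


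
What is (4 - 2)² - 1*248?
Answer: -244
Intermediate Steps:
(4 - 2)² - 1*248 = 2² - 248 = 4 - 248 = -244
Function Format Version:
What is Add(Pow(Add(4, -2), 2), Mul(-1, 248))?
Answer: -244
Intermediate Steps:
Add(Pow(Add(4, -2), 2), Mul(-1, 248)) = Add(Pow(2, 2), -248) = Add(4, -248) = -244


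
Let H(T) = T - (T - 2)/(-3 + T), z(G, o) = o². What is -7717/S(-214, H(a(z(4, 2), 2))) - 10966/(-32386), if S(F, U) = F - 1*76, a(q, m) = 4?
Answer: 126551451/4695970 ≈ 26.949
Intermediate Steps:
H(T) = T - (-2 + T)/(-3 + T)
S(F, U) = -76 + F (S(F, U) = F - 76 = -76 + F)
-7717/S(-214, H(a(z(4, 2), 2))) - 10966/(-32386) = -7717/(-76 - 214) - 10966/(-32386) = -7717/(-290) - 10966*(-1/32386) = -7717*(-1/290) + 5483/16193 = 7717/290 + 5483/16193 = 126551451/4695970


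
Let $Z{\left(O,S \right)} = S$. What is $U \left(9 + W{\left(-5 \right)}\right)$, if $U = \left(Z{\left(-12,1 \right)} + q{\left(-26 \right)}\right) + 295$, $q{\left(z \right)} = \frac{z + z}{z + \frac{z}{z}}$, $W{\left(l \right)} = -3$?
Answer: $\frac{44712}{25} \approx 1788.5$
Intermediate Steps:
$q{\left(z \right)} = \frac{2 z}{1 + z}$ ($q{\left(z \right)} = \frac{2 z}{z + 1} = \frac{2 z}{1 + z}$)
$U = \frac{7452}{25}$ ($U = \left(1 + 2 \left(-26\right) \frac{1}{1 - 26}\right) + 295 = \left(1 + 2 \left(-26\right) \frac{1}{-25}\right) + 295 = \left(1 + 2 \left(-26\right) \left(- \frac{1}{25}\right)\right) + 295 = \left(1 + \frac{52}{25}\right) + 295 = \frac{77}{25} + 295 = \frac{7452}{25} \approx 298.08$)
$U \left(9 + W{\left(-5 \right)}\right) = \frac{7452 \left(9 - 3\right)}{25} = \frac{7452}{25} \cdot 6 = \frac{44712}{25}$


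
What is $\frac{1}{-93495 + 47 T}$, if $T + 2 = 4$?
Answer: $- \frac{1}{93401} \approx -1.0707 \cdot 10^{-5}$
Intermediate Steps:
$T = 2$ ($T = -2 + 4 = 2$)
$\frac{1}{-93495 + 47 T} = \frac{1}{-93495 + 47 \cdot 2} = \frac{1}{-93495 + 94} = \frac{1}{-93401} = - \frac{1}{93401}$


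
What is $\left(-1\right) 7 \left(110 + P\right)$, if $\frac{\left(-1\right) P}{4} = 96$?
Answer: $1918$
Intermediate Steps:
$P = -384$ ($P = \left(-4\right) 96 = -384$)
$\left(-1\right) 7 \left(110 + P\right) = \left(-1\right) 7 \left(110 - 384\right) = \left(-7\right) \left(-274\right) = 1918$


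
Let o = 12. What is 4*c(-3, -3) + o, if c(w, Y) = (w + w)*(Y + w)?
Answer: 156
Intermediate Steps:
c(w, Y) = 2*w*(Y + w) (c(w, Y) = (2*w)*(Y + w) = 2*w*(Y + w))
4*c(-3, -3) + o = 4*(2*(-3)*(-3 - 3)) + 12 = 4*(2*(-3)*(-6)) + 12 = 4*36 + 12 = 144 + 12 = 156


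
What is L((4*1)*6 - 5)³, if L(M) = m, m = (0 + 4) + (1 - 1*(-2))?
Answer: 343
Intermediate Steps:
m = 7 (m = 4 + (1 + 2) = 4 + 3 = 7)
L(M) = 7
L((4*1)*6 - 5)³ = 7³ = 343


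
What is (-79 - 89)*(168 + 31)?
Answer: -33432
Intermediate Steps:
(-79 - 89)*(168 + 31) = -168*199 = -33432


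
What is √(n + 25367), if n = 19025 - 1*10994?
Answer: √33398 ≈ 182.75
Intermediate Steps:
n = 8031 (n = 19025 - 10994 = 8031)
√(n + 25367) = √(8031 + 25367) = √33398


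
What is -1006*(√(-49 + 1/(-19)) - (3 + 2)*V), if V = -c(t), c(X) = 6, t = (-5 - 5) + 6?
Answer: -30180 - 2012*I*√4427/19 ≈ -30180.0 - 7045.8*I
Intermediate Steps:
t = -4 (t = -10 + 6 = -4)
V = -6 (V = -1*6 = -6)
-1006*(√(-49 + 1/(-19)) - (3 + 2)*V) = -1006*(√(-49 + 1/(-19)) - (3 + 2)*(-6)) = -1006*(√(-49 - 1/19) - 5*(-6)) = -1006*(√(-932/19) - 1*(-30)) = -1006*(2*I*√4427/19 + 30) = -1006*(30 + 2*I*√4427/19) = -30180 - 2012*I*√4427/19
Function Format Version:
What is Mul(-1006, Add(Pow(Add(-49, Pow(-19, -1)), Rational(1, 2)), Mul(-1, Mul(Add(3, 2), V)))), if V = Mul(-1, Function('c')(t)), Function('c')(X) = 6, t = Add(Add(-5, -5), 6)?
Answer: Add(-30180, Mul(Rational(-2012, 19), I, Pow(4427, Rational(1, 2)))) ≈ Add(-30180., Mul(-7045.8, I))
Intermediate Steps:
t = -4 (t = Add(-10, 6) = -4)
V = -6 (V = Mul(-1, 6) = -6)
Mul(-1006, Add(Pow(Add(-49, Pow(-19, -1)), Rational(1, 2)), Mul(-1, Mul(Add(3, 2), V)))) = Mul(-1006, Add(Pow(Add(-49, Pow(-19, -1)), Rational(1, 2)), Mul(-1, Mul(Add(3, 2), -6)))) = Mul(-1006, Add(Pow(Add(-49, Rational(-1, 19)), Rational(1, 2)), Mul(-1, Mul(5, -6)))) = Mul(-1006, Add(Pow(Rational(-932, 19), Rational(1, 2)), Mul(-1, -30))) = Mul(-1006, Add(Mul(Rational(2, 19), I, Pow(4427, Rational(1, 2))), 30)) = Mul(-1006, Add(30, Mul(Rational(2, 19), I, Pow(4427, Rational(1, 2))))) = Add(-30180, Mul(Rational(-2012, 19), I, Pow(4427, Rational(1, 2))))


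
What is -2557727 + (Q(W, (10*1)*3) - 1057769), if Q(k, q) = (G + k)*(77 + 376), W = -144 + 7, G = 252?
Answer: -3563401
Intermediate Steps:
W = -137
Q(k, q) = 114156 + 453*k (Q(k, q) = (252 + k)*(77 + 376) = (252 + k)*453 = 114156 + 453*k)
-2557727 + (Q(W, (10*1)*3) - 1057769) = -2557727 + ((114156 + 453*(-137)) - 1057769) = -2557727 + ((114156 - 62061) - 1057769) = -2557727 + (52095 - 1057769) = -2557727 - 1005674 = -3563401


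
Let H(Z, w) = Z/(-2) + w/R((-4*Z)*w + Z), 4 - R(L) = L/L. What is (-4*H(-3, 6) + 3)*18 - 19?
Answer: -217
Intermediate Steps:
R(L) = 3 (R(L) = 4 - L/L = 4 - 1*1 = 4 - 1 = 3)
H(Z, w) = -Z/2 + w/3 (H(Z, w) = Z/(-2) + w/3 = Z*(-½) + w*(⅓) = -Z/2 + w/3)
(-4*H(-3, 6) + 3)*18 - 19 = (-4*(-½*(-3) + (⅓)*6) + 3)*18 - 19 = (-4*(3/2 + 2) + 3)*18 - 19 = (-4*7/2 + 3)*18 - 19 = (-14 + 3)*18 - 19 = -11*18 - 19 = -198 - 19 = -217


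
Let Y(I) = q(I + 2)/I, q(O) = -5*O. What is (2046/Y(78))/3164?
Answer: -39897/316400 ≈ -0.12610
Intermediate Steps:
Y(I) = (-10 - 5*I)/I (Y(I) = (-5*(I + 2))/I = (-5*(2 + I))/I = (-10 - 5*I)/I)
(2046/Y(78))/3164 = (2046/(-5 - 10/78))/3164 = (2046/(-5 - 10*1/78))*(1/3164) = (2046/(-5 - 5/39))*(1/3164) = (2046/(-200/39))*(1/3164) = (2046*(-39/200))*(1/3164) = -39897/100*1/3164 = -39897/316400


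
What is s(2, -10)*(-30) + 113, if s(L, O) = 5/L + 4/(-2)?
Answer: 98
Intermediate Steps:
s(L, O) = -2 + 5/L (s(L, O) = 5/L + 4*(-1/2) = 5/L - 2 = -2 + 5/L)
s(2, -10)*(-30) + 113 = (-2 + 5/2)*(-30) + 113 = (1/2)*(-30) + 113 = -15 + 113 = 98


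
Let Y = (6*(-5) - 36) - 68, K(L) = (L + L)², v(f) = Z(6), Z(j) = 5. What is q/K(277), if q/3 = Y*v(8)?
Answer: -1005/153458 ≈ -0.0065490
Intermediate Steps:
v(f) = 5
K(L) = 4*L² (K(L) = (2*L)² = 4*L²)
Y = -134 (Y = (-30 - 36) - 68 = -66 - 68 = -134)
q = -2010 (q = 3*(-134*5) = 3*(-670) = -2010)
q/K(277) = -2010/(4*277²) = -2010/(4*76729) = -2010/306916 = -2010*1/306916 = -1005/153458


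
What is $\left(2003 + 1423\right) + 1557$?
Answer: $4983$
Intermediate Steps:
$\left(2003 + 1423\right) + 1557 = 3426 + 1557 = 4983$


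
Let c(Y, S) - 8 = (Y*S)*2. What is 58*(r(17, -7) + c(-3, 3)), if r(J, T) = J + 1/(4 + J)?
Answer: 8584/21 ≈ 408.76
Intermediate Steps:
c(Y, S) = 8 + 2*S*Y (c(Y, S) = 8 + (Y*S)*2 = 8 + (S*Y)*2 = 8 + 2*S*Y)
58*(r(17, -7) + c(-3, 3)) = 58*((1 + 17**2 + 4*17)/(4 + 17) + (8 + 2*3*(-3))) = 58*((1 + 289 + 68)/21 + (8 - 18)) = 58*((1/21)*358 - 10) = 58*(358/21 - 10) = 58*(148/21) = 8584/21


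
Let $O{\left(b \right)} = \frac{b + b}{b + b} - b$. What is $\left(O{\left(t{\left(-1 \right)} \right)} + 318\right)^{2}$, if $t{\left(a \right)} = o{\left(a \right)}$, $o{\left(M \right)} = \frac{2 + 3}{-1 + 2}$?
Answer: $98596$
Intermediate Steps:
$o{\left(M \right)} = 5$ ($o{\left(M \right)} = \frac{5}{1} = 5 \cdot 1 = 5$)
$t{\left(a \right)} = 5$
$O{\left(b \right)} = 1 - b$ ($O{\left(b \right)} = \frac{2 b}{2 b} - b = 2 b \frac{1}{2 b} - b = 1 - b$)
$\left(O{\left(t{\left(-1 \right)} \right)} + 318\right)^{2} = \left(\left(1 - 5\right) + 318\right)^{2} = \left(-4 + 318\right)^{2} = 314^{2} = 98596$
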